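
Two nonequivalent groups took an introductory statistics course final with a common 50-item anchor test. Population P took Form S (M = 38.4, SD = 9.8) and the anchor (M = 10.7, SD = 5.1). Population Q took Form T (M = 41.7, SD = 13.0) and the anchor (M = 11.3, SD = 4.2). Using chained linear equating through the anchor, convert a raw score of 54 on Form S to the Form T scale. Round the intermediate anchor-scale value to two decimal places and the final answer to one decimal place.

Form S → anchor (Population P): v = (5.1/9.8)(54 − 38.4) + 10.7 = 18.82
anchor → Form T (Population Q): y = (13.0/4.2)(18.82 − 11.3) + 41.7 = 65.0

65.0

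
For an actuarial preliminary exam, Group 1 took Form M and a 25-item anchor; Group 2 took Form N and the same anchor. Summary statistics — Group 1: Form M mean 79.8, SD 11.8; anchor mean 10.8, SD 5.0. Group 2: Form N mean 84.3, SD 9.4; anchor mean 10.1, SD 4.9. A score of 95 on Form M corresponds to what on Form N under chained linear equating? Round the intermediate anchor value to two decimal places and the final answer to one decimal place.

Form M → anchor (Group 1): v = (5.0/11.8)(95 − 79.8) + 10.8 = 17.24
anchor → Form N (Group 2): y = (9.4/4.9)(17.24 − 10.1) + 84.3 = 98.0

98.0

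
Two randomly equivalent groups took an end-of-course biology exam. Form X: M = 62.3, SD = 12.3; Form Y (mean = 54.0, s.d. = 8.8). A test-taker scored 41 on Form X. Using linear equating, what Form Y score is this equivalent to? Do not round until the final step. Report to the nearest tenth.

Linear equating: y = (SD_Y/SD_X)(x − M_X) + M_Y
y = (8.8/12.3)(41 − 62.3) + 54.0
y = 0.715447 × -21.3 + 54.0 = -15.2390 + 54.0 = 38.8

38.8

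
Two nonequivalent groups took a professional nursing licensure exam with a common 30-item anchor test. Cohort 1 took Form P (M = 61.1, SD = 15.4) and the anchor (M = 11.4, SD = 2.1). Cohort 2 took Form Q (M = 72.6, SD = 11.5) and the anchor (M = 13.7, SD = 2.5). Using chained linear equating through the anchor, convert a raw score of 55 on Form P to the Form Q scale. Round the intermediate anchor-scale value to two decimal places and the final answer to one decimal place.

58.2

Form P → anchor (Cohort 1): v = (2.1/15.4)(55 − 61.1) + 11.4 = 10.57
anchor → Form Q (Cohort 2): y = (11.5/2.5)(10.57 − 13.7) + 72.6 = 58.2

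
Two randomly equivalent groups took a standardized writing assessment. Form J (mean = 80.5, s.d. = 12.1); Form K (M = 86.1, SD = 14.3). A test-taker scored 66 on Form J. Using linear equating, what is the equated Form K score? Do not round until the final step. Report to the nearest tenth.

Linear equating: y = (SD_Y/SD_X)(x − M_X) + M_Y
y = (14.3/12.1)(66 − 80.5) + 86.1
y = 1.181818 × -14.5 + 86.1 = -17.1364 + 86.1 = 69.0

69.0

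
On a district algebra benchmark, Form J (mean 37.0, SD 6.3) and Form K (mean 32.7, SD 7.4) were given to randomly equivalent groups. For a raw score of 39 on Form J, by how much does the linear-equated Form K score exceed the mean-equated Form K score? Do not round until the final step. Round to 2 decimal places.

0.35

Mean-equated: 39 + (32.7 − 37.0) = 34.70
Linear-equated: (7.4/6.3)(39 − 37.0) + 32.7 = 35.049
Difference = 35.049 − 34.70 = 0.35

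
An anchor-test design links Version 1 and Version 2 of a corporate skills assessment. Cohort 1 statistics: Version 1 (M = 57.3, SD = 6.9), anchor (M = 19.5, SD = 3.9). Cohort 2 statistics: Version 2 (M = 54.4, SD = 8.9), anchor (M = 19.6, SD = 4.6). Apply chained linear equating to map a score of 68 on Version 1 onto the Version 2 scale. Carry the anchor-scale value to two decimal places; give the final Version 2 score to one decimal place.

65.9

Version 1 → anchor (Cohort 1): v = (3.9/6.9)(68 − 57.3) + 19.5 = 25.55
anchor → Version 2 (Cohort 2): y = (8.9/4.6)(25.55 − 19.6) + 54.4 = 65.9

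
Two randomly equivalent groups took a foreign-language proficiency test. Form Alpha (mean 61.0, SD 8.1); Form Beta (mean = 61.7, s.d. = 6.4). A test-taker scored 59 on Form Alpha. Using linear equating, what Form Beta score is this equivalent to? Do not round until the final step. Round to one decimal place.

Linear equating: y = (SD_Y/SD_X)(x − M_X) + M_Y
y = (6.4/8.1)(59 − 61.0) + 61.7
y = 0.790123 × -2.0 + 61.7 = -1.5802 + 61.7 = 60.1

60.1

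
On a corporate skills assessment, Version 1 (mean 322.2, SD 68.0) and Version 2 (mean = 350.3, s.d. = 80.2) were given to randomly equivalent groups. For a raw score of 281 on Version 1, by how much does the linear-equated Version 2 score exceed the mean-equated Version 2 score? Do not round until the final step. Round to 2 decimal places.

-7.39

Mean-equated: 281 + (350.3 − 322.2) = 309.10
Linear-equated: (80.2/68.0)(281 − 322.2) + 350.3 = 301.708
Difference = 301.708 − 309.10 = -7.39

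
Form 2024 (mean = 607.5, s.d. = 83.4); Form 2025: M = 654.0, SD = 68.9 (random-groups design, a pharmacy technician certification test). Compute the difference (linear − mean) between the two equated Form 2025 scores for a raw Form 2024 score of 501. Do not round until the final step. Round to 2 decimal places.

18.52

Mean-equated: 501 + (654.0 − 607.5) = 547.50
Linear-equated: (68.9/83.4)(501 − 607.5) + 654.0 = 566.016
Difference = 566.016 − 547.50 = 18.52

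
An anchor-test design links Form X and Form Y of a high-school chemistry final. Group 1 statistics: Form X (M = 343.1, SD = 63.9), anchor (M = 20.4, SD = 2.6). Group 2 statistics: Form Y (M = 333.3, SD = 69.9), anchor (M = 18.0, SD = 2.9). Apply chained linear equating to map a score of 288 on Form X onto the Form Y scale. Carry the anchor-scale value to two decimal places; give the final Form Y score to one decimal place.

337.2

Form X → anchor (Group 1): v = (2.6/63.9)(288 − 343.1) + 20.4 = 18.16
anchor → Form Y (Group 2): y = (69.9/2.9)(18.16 − 18.0) + 333.3 = 337.2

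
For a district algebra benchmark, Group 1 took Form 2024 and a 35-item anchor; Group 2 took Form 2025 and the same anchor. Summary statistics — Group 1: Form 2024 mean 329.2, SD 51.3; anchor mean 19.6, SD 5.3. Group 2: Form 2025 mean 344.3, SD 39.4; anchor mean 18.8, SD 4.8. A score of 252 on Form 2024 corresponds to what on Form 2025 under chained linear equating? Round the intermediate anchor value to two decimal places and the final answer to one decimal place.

Form 2024 → anchor (Group 1): v = (5.3/51.3)(252 − 329.2) + 19.6 = 11.62
anchor → Form 2025 (Group 2): y = (39.4/4.8)(11.62 − 18.8) + 344.3 = 285.4

285.4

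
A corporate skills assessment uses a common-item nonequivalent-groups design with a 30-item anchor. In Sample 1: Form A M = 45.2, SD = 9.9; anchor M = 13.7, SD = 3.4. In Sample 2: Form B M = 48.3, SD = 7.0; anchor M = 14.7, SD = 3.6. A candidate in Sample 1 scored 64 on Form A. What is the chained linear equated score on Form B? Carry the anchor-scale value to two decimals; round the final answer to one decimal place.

58.9

Form A → anchor (Sample 1): v = (3.4/9.9)(64 − 45.2) + 13.7 = 20.16
anchor → Form B (Sample 2): y = (7.0/3.6)(20.16 − 14.7) + 48.3 = 58.9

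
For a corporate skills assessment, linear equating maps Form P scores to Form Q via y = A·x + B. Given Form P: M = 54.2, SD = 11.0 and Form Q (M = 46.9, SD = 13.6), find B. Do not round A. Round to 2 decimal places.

-20.11

A = SD_Y / SD_X = 13.6 / 11.0 = 1.236364
B = M_Y − A·M_X = 46.9 − 1.236364 × 54.2 = -20.11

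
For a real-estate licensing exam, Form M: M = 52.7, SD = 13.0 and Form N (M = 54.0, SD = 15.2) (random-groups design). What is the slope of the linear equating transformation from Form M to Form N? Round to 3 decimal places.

1.169

A = SD_Y / SD_X = 15.2 / 13.0 = 1.169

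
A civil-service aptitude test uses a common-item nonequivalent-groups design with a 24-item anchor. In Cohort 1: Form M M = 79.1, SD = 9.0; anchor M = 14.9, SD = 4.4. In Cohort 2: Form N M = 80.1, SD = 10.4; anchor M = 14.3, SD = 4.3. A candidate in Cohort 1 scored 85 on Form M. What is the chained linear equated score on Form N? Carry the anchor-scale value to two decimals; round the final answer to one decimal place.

88.5

Form M → anchor (Cohort 1): v = (4.4/9.0)(85 − 79.1) + 14.9 = 17.78
anchor → Form N (Cohort 2): y = (10.4/4.3)(17.78 − 14.3) + 80.1 = 88.5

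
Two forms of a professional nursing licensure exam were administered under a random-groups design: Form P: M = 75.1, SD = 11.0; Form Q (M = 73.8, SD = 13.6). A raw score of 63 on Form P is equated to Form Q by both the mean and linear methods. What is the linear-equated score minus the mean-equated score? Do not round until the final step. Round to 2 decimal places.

-2.86

Mean-equated: 63 + (73.8 − 75.1) = 61.70
Linear-equated: (13.6/11.0)(63 − 75.1) + 73.8 = 58.840
Difference = 58.840 − 61.70 = -2.86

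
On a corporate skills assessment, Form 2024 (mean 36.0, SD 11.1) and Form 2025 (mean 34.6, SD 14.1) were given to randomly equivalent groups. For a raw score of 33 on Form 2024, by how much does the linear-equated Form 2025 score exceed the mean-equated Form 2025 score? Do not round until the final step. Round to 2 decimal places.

Mean-equated: 33 + (34.6 − 36.0) = 31.60
Linear-equated: (14.1/11.1)(33 − 36.0) + 34.6 = 30.789
Difference = 30.789 − 31.60 = -0.81

-0.81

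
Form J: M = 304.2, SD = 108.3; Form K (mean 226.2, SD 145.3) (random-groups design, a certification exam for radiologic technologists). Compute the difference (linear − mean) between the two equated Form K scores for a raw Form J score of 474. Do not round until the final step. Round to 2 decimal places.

Mean-equated: 474 + (226.2 − 304.2) = 396.00
Linear-equated: (145.3/108.3)(474 − 304.2) + 226.2 = 454.011
Difference = 454.011 − 396.00 = 58.01

58.01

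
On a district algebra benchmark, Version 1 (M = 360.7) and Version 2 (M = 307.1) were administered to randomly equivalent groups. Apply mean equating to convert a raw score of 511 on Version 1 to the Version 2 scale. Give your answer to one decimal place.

457.4

Mean equating: y = x + (M_Y − M_X) = 511 + (307.1 − 360.7) = 457.4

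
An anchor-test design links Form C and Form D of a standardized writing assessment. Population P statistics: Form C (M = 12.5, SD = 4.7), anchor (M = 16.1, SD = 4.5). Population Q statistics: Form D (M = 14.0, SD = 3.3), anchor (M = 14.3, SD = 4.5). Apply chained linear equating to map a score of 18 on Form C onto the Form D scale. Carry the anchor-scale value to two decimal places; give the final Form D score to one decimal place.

Form C → anchor (Population P): v = (4.5/4.7)(18 − 12.5) + 16.1 = 21.37
anchor → Form D (Population Q): y = (3.3/4.5)(21.37 − 14.3) + 14.0 = 19.2

19.2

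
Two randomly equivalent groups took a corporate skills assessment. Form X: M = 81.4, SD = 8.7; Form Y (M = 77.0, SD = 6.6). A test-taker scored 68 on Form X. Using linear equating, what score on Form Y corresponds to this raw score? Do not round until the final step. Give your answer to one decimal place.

66.8

Linear equating: y = (SD_Y/SD_X)(x − M_X) + M_Y
y = (6.6/8.7)(68 − 81.4) + 77.0
y = 0.758621 × -13.4 + 77.0 = -10.1655 + 77.0 = 66.8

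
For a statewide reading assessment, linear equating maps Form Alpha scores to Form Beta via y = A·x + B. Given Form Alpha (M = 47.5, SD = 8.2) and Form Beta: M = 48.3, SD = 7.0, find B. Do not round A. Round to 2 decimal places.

A = SD_Y / SD_X = 7.0 / 8.2 = 0.853659
B = M_Y − A·M_X = 48.3 − 0.853659 × 47.5 = 7.75

7.75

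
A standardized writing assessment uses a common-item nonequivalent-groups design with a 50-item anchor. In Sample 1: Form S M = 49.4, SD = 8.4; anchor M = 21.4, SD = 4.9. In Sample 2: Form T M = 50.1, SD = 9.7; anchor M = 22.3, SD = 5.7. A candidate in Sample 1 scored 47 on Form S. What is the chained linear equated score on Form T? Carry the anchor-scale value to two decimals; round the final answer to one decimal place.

46.2

Form S → anchor (Sample 1): v = (4.9/8.4)(47 − 49.4) + 21.4 = 20.00
anchor → Form T (Sample 2): y = (9.7/5.7)(20.00 − 22.3) + 50.1 = 46.2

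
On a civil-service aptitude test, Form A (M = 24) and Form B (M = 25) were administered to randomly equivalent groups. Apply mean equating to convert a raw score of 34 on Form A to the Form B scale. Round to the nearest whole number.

35

Mean equating: y = x + (M_Y − M_X) = 34 + (25 − 24) = 35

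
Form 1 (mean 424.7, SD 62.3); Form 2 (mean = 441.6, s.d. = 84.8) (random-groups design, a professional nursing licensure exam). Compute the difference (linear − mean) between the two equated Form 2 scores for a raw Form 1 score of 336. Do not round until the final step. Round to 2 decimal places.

Mean-equated: 336 + (441.6 − 424.7) = 352.90
Linear-equated: (84.8/62.3)(336 − 424.7) + 441.6 = 320.865
Difference = 320.865 − 352.90 = -32.03

-32.03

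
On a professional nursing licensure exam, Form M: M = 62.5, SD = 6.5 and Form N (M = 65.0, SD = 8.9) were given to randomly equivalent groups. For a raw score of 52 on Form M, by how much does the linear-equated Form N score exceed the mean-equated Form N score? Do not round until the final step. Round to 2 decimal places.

-3.88

Mean-equated: 52 + (65.0 − 62.5) = 54.50
Linear-equated: (8.9/6.5)(52 − 62.5) + 65.0 = 50.623
Difference = 50.623 − 54.50 = -3.88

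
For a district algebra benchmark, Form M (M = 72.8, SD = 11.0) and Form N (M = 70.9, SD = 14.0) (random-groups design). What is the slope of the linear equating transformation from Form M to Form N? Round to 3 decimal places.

A = SD_Y / SD_X = 14.0 / 11.0 = 1.273

1.273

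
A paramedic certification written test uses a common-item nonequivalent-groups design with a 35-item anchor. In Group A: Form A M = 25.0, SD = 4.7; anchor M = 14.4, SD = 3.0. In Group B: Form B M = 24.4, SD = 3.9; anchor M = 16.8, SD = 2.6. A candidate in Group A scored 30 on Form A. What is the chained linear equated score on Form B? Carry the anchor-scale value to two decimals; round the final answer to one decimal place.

25.6

Form A → anchor (Group A): v = (3.0/4.7)(30 − 25.0) + 14.4 = 17.59
anchor → Form B (Group B): y = (3.9/2.6)(17.59 − 16.8) + 24.4 = 25.6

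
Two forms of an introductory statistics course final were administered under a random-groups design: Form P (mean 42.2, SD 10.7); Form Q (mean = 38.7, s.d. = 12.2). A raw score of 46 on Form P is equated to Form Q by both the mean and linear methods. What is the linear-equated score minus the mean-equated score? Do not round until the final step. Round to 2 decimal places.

Mean-equated: 46 + (38.7 − 42.2) = 42.50
Linear-equated: (12.2/10.7)(46 − 42.2) + 38.7 = 43.033
Difference = 43.033 − 42.50 = 0.53

0.53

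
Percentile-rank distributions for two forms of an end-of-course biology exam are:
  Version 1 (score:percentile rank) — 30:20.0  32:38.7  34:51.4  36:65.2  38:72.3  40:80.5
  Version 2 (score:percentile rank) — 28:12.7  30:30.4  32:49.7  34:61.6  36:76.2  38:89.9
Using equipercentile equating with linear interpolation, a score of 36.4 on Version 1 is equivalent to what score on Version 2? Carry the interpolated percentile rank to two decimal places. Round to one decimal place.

PR of 36.4 on Version 1: 65.2 + (36.4 − 36)/(38 − 36) × (72.3 − 65.2) = 66.62
On Version 2, PR 66.62 falls between score 34 (PR 61.6) and 36 (PR 76.2).
Interpolate: 34 + (66.62 − 61.6)/(76.2 − 61.6) × (36 − 34) = 34.7

34.7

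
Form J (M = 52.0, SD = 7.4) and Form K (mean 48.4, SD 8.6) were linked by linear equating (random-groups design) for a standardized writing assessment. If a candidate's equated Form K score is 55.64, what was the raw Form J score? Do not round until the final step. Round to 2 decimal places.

Invert y = (SD_Y/SD_X)(x − M_X) + M_Y:
x = (SD_X/SD_Y)(y − M_Y) + M_X = (7.4/8.6)(55.64 − 48.4) + 52.0
x = 0.860465 × 7.240 + 52.0 = 58.23

58.23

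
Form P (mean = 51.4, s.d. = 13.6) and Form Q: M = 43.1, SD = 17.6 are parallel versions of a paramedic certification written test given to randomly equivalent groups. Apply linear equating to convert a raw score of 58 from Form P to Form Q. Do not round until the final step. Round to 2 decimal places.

51.64

Linear equating: y = (SD_Y/SD_X)(x − M_X) + M_Y
y = (17.6/13.6)(58 − 51.4) + 43.1
y = 1.294118 × 6.6 + 43.1 = 8.5412 + 43.1 = 51.64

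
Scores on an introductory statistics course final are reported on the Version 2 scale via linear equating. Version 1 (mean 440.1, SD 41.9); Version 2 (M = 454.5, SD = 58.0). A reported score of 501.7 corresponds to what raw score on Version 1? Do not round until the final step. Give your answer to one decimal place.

474.2

Invert y = (SD_Y/SD_X)(x − M_X) + M_Y:
x = (SD_X/SD_Y)(y − M_Y) + M_X = (41.9/58.0)(501.7 − 454.5) + 440.1
x = 0.722414 × 47.200 + 440.1 = 474.2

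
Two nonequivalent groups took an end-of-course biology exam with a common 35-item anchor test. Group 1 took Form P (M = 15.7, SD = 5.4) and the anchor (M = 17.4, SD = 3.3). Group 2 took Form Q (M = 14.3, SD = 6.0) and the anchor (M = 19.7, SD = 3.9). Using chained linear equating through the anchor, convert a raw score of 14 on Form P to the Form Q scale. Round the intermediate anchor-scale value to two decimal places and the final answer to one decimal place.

Form P → anchor (Group 1): v = (3.3/5.4)(14 − 15.7) + 17.4 = 16.36
anchor → Form Q (Group 2): y = (6.0/3.9)(16.36 − 19.7) + 14.3 = 9.2

9.2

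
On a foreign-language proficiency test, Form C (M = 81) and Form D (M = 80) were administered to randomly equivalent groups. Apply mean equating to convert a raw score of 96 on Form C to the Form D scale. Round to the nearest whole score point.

Mean equating: y = x + (M_Y − M_X) = 96 + (80 − 81) = 95

95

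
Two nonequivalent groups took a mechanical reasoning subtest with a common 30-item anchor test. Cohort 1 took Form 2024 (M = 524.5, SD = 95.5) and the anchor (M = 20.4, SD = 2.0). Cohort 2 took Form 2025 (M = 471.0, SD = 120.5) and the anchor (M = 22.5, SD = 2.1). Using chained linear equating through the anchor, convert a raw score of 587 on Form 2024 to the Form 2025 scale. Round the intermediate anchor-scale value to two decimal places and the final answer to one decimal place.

Form 2024 → anchor (Cohort 1): v = (2.0/95.5)(587 − 524.5) + 20.4 = 21.71
anchor → Form 2025 (Cohort 2): y = (120.5/2.1)(21.71 − 22.5) + 471.0 = 425.7

425.7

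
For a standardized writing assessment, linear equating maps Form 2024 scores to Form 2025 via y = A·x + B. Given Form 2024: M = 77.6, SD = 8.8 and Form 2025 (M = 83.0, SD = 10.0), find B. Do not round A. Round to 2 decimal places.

-5.18

A = SD_Y / SD_X = 10.0 / 8.8 = 1.136364
B = M_Y − A·M_X = 83.0 − 1.136364 × 77.6 = -5.18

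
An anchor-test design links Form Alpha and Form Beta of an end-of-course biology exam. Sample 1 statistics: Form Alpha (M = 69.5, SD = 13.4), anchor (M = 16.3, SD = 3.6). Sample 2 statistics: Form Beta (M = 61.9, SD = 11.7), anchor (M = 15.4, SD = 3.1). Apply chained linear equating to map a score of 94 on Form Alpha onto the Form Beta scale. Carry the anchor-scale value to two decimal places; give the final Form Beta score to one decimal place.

90.1

Form Alpha → anchor (Sample 1): v = (3.6/13.4)(94 − 69.5) + 16.3 = 22.88
anchor → Form Beta (Sample 2): y = (11.7/3.1)(22.88 − 15.4) + 61.9 = 90.1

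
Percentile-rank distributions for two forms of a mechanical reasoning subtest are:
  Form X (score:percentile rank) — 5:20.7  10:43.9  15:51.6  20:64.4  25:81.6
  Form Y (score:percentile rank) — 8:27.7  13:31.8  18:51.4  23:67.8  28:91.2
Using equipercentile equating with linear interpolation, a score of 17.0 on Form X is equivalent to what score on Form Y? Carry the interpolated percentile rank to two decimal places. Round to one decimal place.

PR of 17.0 on Form X: 51.6 + (17.0 − 15)/(20 − 15) × (64.4 − 51.6) = 56.72
On Form Y, PR 56.72 falls between score 18 (PR 51.4) and 23 (PR 67.8).
Interpolate: 18 + (56.72 − 51.4)/(67.8 − 51.4) × (23 − 18) = 19.6

19.6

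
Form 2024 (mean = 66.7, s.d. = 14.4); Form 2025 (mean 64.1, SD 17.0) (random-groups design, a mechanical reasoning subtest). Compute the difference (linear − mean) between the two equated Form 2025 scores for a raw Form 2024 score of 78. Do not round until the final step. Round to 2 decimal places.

2.04

Mean-equated: 78 + (64.1 − 66.7) = 75.40
Linear-equated: (17.0/14.4)(78 − 66.7) + 64.1 = 77.440
Difference = 77.440 − 75.40 = 2.04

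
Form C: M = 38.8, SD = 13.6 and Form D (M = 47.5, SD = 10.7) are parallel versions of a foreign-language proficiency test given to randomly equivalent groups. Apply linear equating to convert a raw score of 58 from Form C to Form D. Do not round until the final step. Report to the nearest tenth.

62.6

Linear equating: y = (SD_Y/SD_X)(x − M_X) + M_Y
y = (10.7/13.6)(58 − 38.8) + 47.5
y = 0.786765 × 19.2 + 47.5 = 15.1059 + 47.5 = 62.6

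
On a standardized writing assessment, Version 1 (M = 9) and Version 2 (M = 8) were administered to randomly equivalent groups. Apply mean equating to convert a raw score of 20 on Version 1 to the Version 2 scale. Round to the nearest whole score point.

Mean equating: y = x + (M_Y − M_X) = 20 + (8 − 9) = 19

19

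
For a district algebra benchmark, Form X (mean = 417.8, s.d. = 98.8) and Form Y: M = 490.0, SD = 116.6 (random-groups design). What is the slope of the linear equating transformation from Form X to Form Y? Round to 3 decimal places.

1.180

A = SD_Y / SD_X = 116.6 / 98.8 = 1.180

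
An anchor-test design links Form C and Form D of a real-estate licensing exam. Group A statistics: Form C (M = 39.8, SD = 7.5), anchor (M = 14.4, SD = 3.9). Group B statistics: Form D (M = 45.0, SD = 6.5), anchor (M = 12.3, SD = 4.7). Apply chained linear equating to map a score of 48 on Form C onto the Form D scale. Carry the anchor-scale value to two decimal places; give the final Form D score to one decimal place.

Form C → anchor (Group A): v = (3.9/7.5)(48 − 39.8) + 14.4 = 18.66
anchor → Form D (Group B): y = (6.5/4.7)(18.66 − 12.3) + 45.0 = 53.8

53.8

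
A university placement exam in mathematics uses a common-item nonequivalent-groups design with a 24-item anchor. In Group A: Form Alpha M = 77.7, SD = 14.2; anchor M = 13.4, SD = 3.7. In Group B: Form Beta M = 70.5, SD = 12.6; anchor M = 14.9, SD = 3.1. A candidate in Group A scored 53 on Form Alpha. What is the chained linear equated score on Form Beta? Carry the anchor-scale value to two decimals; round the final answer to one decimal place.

Form Alpha → anchor (Group A): v = (3.7/14.2)(53 − 77.7) + 13.4 = 6.96
anchor → Form Beta (Group B): y = (12.6/3.1)(6.96 − 14.9) + 70.5 = 38.2

38.2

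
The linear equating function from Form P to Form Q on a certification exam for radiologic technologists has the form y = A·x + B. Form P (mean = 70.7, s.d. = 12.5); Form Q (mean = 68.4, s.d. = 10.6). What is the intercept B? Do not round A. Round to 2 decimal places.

8.45

A = SD_Y / SD_X = 10.6 / 12.5 = 0.848000
B = M_Y − A·M_X = 68.4 − 0.848000 × 70.7 = 8.45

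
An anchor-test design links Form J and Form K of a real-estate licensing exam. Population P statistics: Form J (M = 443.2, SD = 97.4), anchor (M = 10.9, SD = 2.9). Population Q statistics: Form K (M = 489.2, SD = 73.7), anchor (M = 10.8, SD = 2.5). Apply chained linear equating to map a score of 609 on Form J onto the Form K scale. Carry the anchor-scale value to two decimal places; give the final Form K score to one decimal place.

637.8

Form J → anchor (Population P): v = (2.9/97.4)(609 − 443.2) + 10.9 = 15.84
anchor → Form K (Population Q): y = (73.7/2.5)(15.84 − 10.8) + 489.2 = 637.8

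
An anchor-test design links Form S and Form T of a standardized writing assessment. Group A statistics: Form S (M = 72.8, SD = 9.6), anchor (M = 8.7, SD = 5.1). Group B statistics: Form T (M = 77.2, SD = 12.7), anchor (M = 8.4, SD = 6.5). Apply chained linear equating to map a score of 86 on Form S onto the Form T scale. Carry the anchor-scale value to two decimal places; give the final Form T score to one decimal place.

91.5

Form S → anchor (Group A): v = (5.1/9.6)(86 − 72.8) + 8.7 = 15.71
anchor → Form T (Group B): y = (12.7/6.5)(15.71 − 8.4) + 77.2 = 91.5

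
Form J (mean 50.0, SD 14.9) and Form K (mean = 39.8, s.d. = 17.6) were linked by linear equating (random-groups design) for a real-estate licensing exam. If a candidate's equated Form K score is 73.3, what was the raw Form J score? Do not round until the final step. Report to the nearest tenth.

Invert y = (SD_Y/SD_X)(x − M_X) + M_Y:
x = (SD_X/SD_Y)(y − M_Y) + M_X = (14.9/17.6)(73.3 − 39.8) + 50.0
x = 0.846591 × 33.500 + 50.0 = 78.4

78.4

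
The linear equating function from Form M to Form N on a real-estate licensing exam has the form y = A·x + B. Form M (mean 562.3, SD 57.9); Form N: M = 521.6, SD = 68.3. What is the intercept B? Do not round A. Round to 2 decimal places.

-141.70

A = SD_Y / SD_X = 68.3 / 57.9 = 1.179620
B = M_Y − A·M_X = 521.6 − 1.179620 × 562.3 = -141.70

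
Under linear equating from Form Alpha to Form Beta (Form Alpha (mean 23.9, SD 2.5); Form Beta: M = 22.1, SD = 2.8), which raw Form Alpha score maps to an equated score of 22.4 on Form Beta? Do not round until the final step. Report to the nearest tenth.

24.2

Invert y = (SD_Y/SD_X)(x − M_X) + M_Y:
x = (SD_X/SD_Y)(y − M_Y) + M_X = (2.5/2.8)(22.4 − 22.1) + 23.9
x = 0.892857 × 0.300 + 23.9 = 24.2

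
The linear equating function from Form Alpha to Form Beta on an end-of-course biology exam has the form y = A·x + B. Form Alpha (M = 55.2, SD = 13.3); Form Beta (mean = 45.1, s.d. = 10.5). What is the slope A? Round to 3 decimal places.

A = SD_Y / SD_X = 10.5 / 13.3 = 0.789

0.789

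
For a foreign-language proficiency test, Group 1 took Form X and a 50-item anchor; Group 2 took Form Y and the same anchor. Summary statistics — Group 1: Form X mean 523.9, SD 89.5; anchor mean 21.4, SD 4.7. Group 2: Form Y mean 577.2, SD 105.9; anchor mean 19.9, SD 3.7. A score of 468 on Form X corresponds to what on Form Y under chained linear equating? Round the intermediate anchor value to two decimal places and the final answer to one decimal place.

Form X → anchor (Group 1): v = (4.7/89.5)(468 − 523.9) + 21.4 = 18.46
anchor → Form Y (Group 2): y = (105.9/3.7)(18.46 − 19.9) + 577.2 = 536.0

536.0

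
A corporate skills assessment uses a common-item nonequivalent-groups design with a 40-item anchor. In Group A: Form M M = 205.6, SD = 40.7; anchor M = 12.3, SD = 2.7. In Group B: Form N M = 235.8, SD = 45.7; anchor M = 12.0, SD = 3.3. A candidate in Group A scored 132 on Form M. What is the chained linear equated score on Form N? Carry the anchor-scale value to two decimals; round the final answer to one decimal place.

Form M → anchor (Group A): v = (2.7/40.7)(132 − 205.6) + 12.3 = 7.42
anchor → Form N (Group B): y = (45.7/3.3)(7.42 − 12.0) + 235.8 = 172.4

172.4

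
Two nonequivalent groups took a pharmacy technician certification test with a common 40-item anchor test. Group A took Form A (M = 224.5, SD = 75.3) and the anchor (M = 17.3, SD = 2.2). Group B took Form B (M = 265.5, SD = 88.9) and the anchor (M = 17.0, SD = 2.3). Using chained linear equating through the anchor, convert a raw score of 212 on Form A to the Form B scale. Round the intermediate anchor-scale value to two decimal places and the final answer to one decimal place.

262.8

Form A → anchor (Group A): v = (2.2/75.3)(212 − 224.5) + 17.3 = 16.93
anchor → Form B (Group B): y = (88.9/2.3)(16.93 − 17.0) + 265.5 = 262.8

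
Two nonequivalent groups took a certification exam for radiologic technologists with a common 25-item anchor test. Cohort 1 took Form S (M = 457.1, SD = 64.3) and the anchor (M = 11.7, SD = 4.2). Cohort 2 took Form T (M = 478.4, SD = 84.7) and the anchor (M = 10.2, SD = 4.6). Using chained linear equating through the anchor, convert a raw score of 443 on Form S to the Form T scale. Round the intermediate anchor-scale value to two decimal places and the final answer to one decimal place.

489.1

Form S → anchor (Cohort 1): v = (4.2/64.3)(443 − 457.1) + 11.7 = 10.78
anchor → Form T (Cohort 2): y = (84.7/4.6)(10.78 − 10.2) + 478.4 = 489.1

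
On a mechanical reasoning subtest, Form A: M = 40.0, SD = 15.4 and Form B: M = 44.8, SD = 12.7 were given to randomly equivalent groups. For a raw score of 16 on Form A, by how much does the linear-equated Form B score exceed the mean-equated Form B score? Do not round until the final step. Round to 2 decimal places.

4.21

Mean-equated: 16 + (44.8 − 40.0) = 20.80
Linear-equated: (12.7/15.4)(16 − 40.0) + 44.8 = 25.008
Difference = 25.008 − 20.80 = 4.21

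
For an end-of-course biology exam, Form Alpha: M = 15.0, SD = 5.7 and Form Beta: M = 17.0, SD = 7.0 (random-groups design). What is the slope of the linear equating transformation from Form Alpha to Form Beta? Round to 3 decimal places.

1.228

A = SD_Y / SD_X = 7.0 / 5.7 = 1.228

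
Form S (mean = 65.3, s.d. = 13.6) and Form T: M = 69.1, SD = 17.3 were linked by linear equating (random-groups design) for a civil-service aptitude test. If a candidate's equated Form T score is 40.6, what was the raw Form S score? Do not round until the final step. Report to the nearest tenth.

Invert y = (SD_Y/SD_X)(x − M_X) + M_Y:
x = (SD_X/SD_Y)(y − M_Y) + M_X = (13.6/17.3)(40.6 − 69.1) + 65.3
x = 0.786127 × -28.500 + 65.3 = 42.9

42.9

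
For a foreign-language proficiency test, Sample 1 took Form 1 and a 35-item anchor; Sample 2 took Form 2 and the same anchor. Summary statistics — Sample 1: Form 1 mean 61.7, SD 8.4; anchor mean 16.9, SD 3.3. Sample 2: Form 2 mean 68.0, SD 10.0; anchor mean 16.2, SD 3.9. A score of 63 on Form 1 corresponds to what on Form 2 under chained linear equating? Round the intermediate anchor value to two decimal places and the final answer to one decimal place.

71.1

Form 1 → anchor (Sample 1): v = (3.3/8.4)(63 − 61.7) + 16.9 = 17.41
anchor → Form 2 (Sample 2): y = (10.0/3.9)(17.41 − 16.2) + 68.0 = 71.1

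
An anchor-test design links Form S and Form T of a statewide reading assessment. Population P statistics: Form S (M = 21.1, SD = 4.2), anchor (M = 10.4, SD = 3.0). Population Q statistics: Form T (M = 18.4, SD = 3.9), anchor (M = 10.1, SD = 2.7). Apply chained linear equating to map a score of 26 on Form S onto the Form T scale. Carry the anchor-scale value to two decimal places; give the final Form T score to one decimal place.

Form S → anchor (Population P): v = (3.0/4.2)(26 − 21.1) + 10.4 = 13.90
anchor → Form T (Population Q): y = (3.9/2.7)(13.90 − 10.1) + 18.4 = 23.9

23.9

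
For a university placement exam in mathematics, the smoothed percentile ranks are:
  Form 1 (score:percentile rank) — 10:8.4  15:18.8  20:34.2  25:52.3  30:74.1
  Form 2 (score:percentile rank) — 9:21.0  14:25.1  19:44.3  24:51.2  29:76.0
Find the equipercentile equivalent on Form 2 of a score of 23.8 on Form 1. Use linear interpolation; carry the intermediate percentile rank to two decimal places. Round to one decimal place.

PR of 23.8 on Form 1: 34.2 + (23.8 − 20)/(25 − 20) × (52.3 − 34.2) = 47.96
On Form 2, PR 47.96 falls between score 19 (PR 44.3) and 24 (PR 51.2).
Interpolate: 19 + (47.96 − 44.3)/(51.2 − 44.3) × (24 − 19) = 21.7

21.7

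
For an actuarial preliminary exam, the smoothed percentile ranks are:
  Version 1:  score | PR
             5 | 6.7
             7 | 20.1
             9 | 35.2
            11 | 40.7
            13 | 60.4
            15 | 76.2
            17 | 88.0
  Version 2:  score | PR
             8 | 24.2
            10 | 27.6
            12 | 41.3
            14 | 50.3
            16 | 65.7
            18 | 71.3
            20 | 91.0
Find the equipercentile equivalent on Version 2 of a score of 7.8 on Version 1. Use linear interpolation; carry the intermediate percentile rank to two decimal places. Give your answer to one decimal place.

9.1

PR of 7.8 on Version 1: 20.1 + (7.8 − 7)/(9 − 7) × (35.2 − 20.1) = 26.14
On Version 2, PR 26.14 falls between score 8 (PR 24.2) and 10 (PR 27.6).
Interpolate: 8 + (26.14 − 24.2)/(27.6 − 24.2) × (10 − 8) = 9.1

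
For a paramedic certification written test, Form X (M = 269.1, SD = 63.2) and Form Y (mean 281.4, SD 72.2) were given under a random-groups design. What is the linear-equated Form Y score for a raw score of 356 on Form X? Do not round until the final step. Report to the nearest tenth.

380.7

Linear equating: y = (SD_Y/SD_X)(x − M_X) + M_Y
y = (72.2/63.2)(356 − 269.1) + 281.4
y = 1.142405 × 86.9 + 281.4 = 99.2750 + 281.4 = 380.7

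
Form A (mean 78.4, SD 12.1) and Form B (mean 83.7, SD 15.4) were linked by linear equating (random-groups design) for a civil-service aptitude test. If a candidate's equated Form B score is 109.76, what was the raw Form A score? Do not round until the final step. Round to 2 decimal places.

Invert y = (SD_Y/SD_X)(x − M_X) + M_Y:
x = (SD_X/SD_Y)(y − M_Y) + M_X = (12.1/15.4)(109.76 − 83.7) + 78.4
x = 0.785714 × 26.060 + 78.4 = 98.88

98.88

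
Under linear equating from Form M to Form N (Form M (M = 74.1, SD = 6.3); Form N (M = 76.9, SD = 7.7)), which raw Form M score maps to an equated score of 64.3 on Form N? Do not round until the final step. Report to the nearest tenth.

Invert y = (SD_Y/SD_X)(x − M_X) + M_Y:
x = (SD_X/SD_Y)(y − M_Y) + M_X = (6.3/7.7)(64.3 − 76.9) + 74.1
x = 0.818182 × -12.600 + 74.1 = 63.8

63.8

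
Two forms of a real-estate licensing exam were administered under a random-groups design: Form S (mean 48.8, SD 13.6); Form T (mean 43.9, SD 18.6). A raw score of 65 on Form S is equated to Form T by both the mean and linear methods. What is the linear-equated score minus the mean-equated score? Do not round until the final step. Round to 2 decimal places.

5.96

Mean-equated: 65 + (43.9 − 48.8) = 60.10
Linear-equated: (18.6/13.6)(65 − 48.8) + 43.9 = 66.056
Difference = 66.056 − 60.10 = 5.96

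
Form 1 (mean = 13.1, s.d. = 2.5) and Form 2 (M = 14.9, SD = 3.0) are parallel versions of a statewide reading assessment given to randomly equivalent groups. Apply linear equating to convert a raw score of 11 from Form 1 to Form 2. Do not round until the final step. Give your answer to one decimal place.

12.4

Linear equating: y = (SD_Y/SD_X)(x − M_X) + M_Y
y = (3.0/2.5)(11 − 13.1) + 14.9
y = 1.200000 × -2.1 + 14.9 = -2.5200 + 14.9 = 12.4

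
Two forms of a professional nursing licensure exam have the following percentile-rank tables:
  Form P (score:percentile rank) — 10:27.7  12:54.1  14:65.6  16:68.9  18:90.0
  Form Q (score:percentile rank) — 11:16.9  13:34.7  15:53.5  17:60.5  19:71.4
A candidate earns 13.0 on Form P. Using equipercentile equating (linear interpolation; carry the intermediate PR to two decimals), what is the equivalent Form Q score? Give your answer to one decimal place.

PR of 13.0 on Form P: 54.1 + (13.0 − 12)/(14 − 12) × (65.6 − 54.1) = 59.85
On Form Q, PR 59.85 falls between score 15 (PR 53.5) and 17 (PR 60.5).
Interpolate: 15 + (59.85 − 53.5)/(60.5 − 53.5) × (17 − 15) = 16.8

16.8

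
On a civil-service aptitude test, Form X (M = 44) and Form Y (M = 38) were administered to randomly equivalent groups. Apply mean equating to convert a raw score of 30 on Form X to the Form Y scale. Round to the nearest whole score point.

Mean equating: y = x + (M_Y − M_X) = 30 + (38 − 44) = 24

24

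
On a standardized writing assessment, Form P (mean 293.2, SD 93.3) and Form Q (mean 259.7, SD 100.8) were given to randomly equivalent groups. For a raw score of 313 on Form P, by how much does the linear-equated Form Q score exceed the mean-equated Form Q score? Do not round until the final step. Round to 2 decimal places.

1.59

Mean-equated: 313 + (259.7 − 293.2) = 279.50
Linear-equated: (100.8/93.3)(313 − 293.2) + 259.7 = 281.092
Difference = 281.092 − 279.50 = 1.59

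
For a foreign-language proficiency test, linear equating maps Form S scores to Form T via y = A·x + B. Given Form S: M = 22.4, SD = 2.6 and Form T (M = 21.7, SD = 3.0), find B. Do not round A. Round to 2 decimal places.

-4.15

A = SD_Y / SD_X = 3.0 / 2.6 = 1.153846
B = M_Y − A·M_X = 21.7 − 1.153846 × 22.4 = -4.15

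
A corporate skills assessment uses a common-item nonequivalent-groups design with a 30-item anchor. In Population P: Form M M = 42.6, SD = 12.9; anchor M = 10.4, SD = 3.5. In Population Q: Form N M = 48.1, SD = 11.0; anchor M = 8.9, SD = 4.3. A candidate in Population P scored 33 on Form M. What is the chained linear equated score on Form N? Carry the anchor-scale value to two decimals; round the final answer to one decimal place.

Form M → anchor (Population P): v = (3.5/12.9)(33 − 42.6) + 10.4 = 7.80
anchor → Form N (Population Q): y = (11.0/4.3)(7.80 − 8.9) + 48.1 = 45.3

45.3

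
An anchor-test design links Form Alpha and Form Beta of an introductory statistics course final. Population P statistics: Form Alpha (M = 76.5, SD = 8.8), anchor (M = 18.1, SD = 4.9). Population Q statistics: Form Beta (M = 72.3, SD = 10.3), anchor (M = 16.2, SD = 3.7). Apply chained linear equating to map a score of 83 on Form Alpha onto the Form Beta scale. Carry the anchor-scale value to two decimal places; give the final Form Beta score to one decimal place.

Form Alpha → anchor (Population P): v = (4.9/8.8)(83 − 76.5) + 18.1 = 21.72
anchor → Form Beta (Population Q): y = (10.3/3.7)(21.72 − 16.2) + 72.3 = 87.7

87.7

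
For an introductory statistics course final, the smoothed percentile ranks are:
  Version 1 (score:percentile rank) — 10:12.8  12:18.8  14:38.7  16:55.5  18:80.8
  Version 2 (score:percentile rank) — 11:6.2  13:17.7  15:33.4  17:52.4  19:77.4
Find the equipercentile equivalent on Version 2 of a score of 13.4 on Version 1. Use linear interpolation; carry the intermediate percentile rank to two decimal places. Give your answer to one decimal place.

PR of 13.4 on Version 1: 18.8 + (13.4 − 12)/(14 − 12) × (38.7 − 18.8) = 32.73
On Version 2, PR 32.73 falls between score 13 (PR 17.7) and 15 (PR 33.4).
Interpolate: 13 + (32.73 − 17.7)/(33.4 − 17.7) × (15 − 13) = 14.9

14.9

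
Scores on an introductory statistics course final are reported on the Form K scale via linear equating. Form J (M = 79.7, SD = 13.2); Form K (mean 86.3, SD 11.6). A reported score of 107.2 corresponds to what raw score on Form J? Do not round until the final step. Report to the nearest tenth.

103.5

Invert y = (SD_Y/SD_X)(x − M_X) + M_Y:
x = (SD_X/SD_Y)(y − M_Y) + M_X = (13.2/11.6)(107.2 − 86.3) + 79.7
x = 1.137931 × 20.900 + 79.7 = 103.5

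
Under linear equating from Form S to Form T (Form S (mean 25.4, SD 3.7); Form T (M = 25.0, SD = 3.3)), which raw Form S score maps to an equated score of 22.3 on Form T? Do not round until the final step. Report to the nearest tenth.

22.4

Invert y = (SD_Y/SD_X)(x − M_X) + M_Y:
x = (SD_X/SD_Y)(y − M_Y) + M_X = (3.7/3.3)(22.3 − 25.0) + 25.4
x = 1.121212 × -2.700 + 25.4 = 22.4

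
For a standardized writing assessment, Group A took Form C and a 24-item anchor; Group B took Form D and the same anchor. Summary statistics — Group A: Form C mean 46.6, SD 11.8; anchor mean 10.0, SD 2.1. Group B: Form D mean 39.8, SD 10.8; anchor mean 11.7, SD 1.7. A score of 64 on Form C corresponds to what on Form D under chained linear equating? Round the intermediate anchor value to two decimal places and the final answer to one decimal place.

Form C → anchor (Group A): v = (2.1/11.8)(64 − 46.6) + 10.0 = 13.10
anchor → Form D (Group B): y = (10.8/1.7)(13.10 − 11.7) + 39.8 = 48.7

48.7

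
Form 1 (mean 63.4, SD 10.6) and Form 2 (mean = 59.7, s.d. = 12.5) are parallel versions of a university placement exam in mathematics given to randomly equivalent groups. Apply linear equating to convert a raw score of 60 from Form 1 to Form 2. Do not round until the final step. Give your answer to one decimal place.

55.7

Linear equating: y = (SD_Y/SD_X)(x − M_X) + M_Y
y = (12.5/10.6)(60 − 63.4) + 59.7
y = 1.179245 × -3.4 + 59.7 = -4.0094 + 59.7 = 55.7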